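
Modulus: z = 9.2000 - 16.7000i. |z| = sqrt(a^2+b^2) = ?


|z| = sqrt(9.2^2 + (-16.7)^2) = sqrt(84.64 + 278.89) = sqrt(363.53) = 19.0665

|z| = 19.0665


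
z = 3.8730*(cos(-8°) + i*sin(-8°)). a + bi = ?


a = 3.8730*cos(-8°) = 3.8730*0.99027 = 3.8353
b = 3.8730*sin(-8°) = 3.8730*(-0.13917) = -0.5390

3.8353 - 0.5390i


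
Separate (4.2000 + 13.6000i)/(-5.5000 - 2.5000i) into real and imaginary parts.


Multiply by conjugate: (4.2000 + 13.6000i)(-5.5000 + 2.5000i) / ((-5.5)^2 + (-2.5)^2)
Numerator real = 4.2*(-5.5) + 13.6*(-2.5) = -57.1
Numerator imag = 13.6*(-5.5) - 4.2*(-2.5) = -64.3
Denominator = 36.5
Re(z) = -57.1/36.5 = -1.5644
Im(z) = -64.3/36.5 = -1.7616

Re(z) = -1.5644, Im(z) = -1.7616


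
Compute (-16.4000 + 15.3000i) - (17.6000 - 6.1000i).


Real: -16.4 - 17.6 = -34
Imag: 15.3 + 6.1 = 21.4

-34.0000 + 21.4000i


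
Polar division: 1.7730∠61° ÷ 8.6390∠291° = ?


r = 1.7730 / 8.6390 = 0.2052
theta = 61° - 291° = -230° = 130° (mod 360)

0.2052 cis(130°)


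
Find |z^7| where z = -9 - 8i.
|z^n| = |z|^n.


|z| = sqrt(81+64) = sqrt(145) = 12.0416
|z^7| = |z|^7 = (sqrt(145))^7 = 145^3 * sqrt(145) = 3048625*sqrt(145)

|z^7| = 3048625*sqrt(145) ≈ 36710306.2728


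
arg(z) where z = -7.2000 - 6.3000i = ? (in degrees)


Re = -7.2, Im = -6.3
arg = atan2(-6.3, -7.2) = -138.8141 degrees

arg(z) = -138.8141 degrees


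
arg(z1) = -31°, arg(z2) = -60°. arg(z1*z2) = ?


arg(z1*z2) = -31° - 60° = -91°
Normalized to (-180°, 180°]: -91°

-91°


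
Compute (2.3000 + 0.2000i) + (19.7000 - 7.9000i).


Real: 2.3 + 19.7 = 22
Imag: 0.2 - 7.9 = -7.7

22.0000 - 7.7000i


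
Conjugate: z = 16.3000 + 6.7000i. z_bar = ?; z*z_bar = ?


z_bar = 16.3000 - 6.7000i
z*z_bar = 16.3^2 + 6.7^2 = 265.69 + 44.89 = 310.58

z_bar = 16.3000 - 6.7000i, z*z_bar = 310.58


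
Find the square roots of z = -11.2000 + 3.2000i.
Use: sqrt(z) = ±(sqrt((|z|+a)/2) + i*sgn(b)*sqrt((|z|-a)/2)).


|z| = sqrt(125.44+10.24) = 11.6482
sqrt((|z|+a)/2) = sqrt((11.6482+(-11.2))/2) = sqrt(0.2241) = 0.4734
sqrt((|z|-a)/2) = sqrt((11.6482-(-11.2))/2) = sqrt(11.4241) = 3.3800

±(0.4734 + 3.3800i) i.e. 0.4734 + 3.3800i and -0.4734 - 3.3800i


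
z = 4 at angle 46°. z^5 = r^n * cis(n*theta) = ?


r^5 = 4^5 = 1024
n*theta = 5*46° = 230° = 230° (mod 360)
a = 1024*cos(230°) = -658.2145
b = 1024*sin(230°) = -784.4295

1024 cis(230°) = -658.2145 - 784.4295i


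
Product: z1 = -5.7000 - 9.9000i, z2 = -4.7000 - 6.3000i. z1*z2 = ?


Real = -5.7*(-4.7) - (-9.9)*(-6.3) = 26.79 - 62.37 = -35.58
Imag = -5.7*(-6.3) - (4.7)*(-9.9) = 35.91 + 46.53 = 82.44

-35.5800 + 82.4400i


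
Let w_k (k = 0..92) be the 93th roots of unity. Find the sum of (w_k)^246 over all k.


The roots are w_k = w^k with w = e^(2*pi*i/93), and (w^k)^246 = (w^246)^k.
So S = 1 + u + u^2 + ... + u^(92) with u = w^246.
246 = 2*93 + 60, so 246 is not a multiple of 93: u = (w^93)^2 * w^60 = w^60 ≠ 1 (w is a primitive 93th root), while u^93 = (w^93)^246 = 1.
Geometric series: S = (1 - u^93)/(1 - u) = (1 - 1)/(1 - u) = 0

S = 0


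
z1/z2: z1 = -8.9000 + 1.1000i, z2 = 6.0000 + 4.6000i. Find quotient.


Conjugate of z2 = 6.0000 - 4.6000i
Numerator: (-8.9000 + 1.1000i)(6.0000 - 4.6000i) = -48.3400 + 47.5400i
Denominator: 6^2 + 4.6^2 = 57.16
Result = (-48.3400 + 47.5400i)/57.16

-0.8457 + 0.8317i


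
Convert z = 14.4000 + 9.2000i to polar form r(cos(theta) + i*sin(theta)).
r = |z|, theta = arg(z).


r = sqrt(207.36+84.64) = sqrt(292) = 17.0880
theta = atan2(9.2, 14.4) = 32.5741 degrees

r = 17.0880, theta = 32.5741 degrees


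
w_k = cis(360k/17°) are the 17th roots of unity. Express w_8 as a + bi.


Angle = 360*8/17 = 169.4118°
a = cos(169.4118°) = -0.9830
b = sin(169.4118°) = 0.1837

-0.9830 + 0.1837i


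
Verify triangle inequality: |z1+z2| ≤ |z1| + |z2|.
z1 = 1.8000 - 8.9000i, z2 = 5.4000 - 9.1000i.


|z1| = sqrt(1.8^2 + (-8.9)^2) = sqrt(82.45) = 9.0802
|z2| = sqrt(5.4^2 + (-9.1)^2) = sqrt(111.97) = 10.5816
z1+z2 = 7.2000 - 18.0000i
|z1+z2| = sqrt(375.84) = 19.3866
|z1|+|z2| = 9.0802 + 10.5816 = 19.6618

|z1+z2| = 19.3866 ≤ |z1|+|z2| = 19.6618 (verified)


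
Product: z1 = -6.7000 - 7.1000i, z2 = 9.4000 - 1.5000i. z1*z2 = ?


Real = -6.7*9.4 - (-7.1)*(-1.5) = -62.98 - 10.65 = -73.63
Imag = -6.7*(-1.5) + 9.4*(-7.1) = 10.05 - (66.74) = -56.69

-73.6300 - 56.6900i


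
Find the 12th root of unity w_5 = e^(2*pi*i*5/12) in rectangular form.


Angle = 360*5/12 = 150°
a = cos(150°) = -0.8660
b = sin(150°) = 0.5000

-0.8660 + 0.5000i


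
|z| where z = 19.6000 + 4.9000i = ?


|z| = sqrt(19.6^2 + 4.9^2) = sqrt(384.16 + 24.01) = sqrt(408.17) = 20.2032

|z| = 20.2032


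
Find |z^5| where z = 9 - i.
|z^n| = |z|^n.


|z| = sqrt(81+1) = sqrt(82) = 9.0554
|z^5| = |z|^5 = (sqrt(82))^5 = 82^2 * sqrt(82) = 6724*sqrt(82)

|z^5| = 6724*sqrt(82) ≈ 60888.4097


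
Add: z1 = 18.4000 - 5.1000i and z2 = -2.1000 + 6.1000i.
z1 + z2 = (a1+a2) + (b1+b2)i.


Real: 18.4 - 2.1 = 16.3
Imag: -5.1 + 6.1 = 1

16.3000 + i


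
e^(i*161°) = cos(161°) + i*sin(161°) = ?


cos(161°) = -0.9455
sin(161°) = 0.3256

e^(i*161°) = -0.9455 + 0.3256i


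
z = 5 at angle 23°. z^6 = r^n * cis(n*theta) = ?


r^6 = 5^6 = 15625
n*theta = 6*23° = 138° = 138° (mod 360)
a = 15625*cos(138°) = -11611.6379
b = 15625*sin(138°) = 10455.1657

15625 cis(138°) = -11611.6379 + 10455.1657i


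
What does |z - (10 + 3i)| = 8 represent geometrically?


|z - z0| = r is a circle with center z0 and radius r.
Center = (10, 3), radius = 8

Circle with center (10, 3) and radius 8


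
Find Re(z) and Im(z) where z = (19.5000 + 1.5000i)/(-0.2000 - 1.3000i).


Multiply by conjugate: (19.5000 + 1.5000i)(-0.2000 + 1.3000i) / ((-0.2)^2 + (-1.3)^2)
Numerator real = 19.5*(-0.2) + 1.5*(-1.3) = -5.85
Numerator imag = 1.5*(-0.2) - 19.5*(-1.3) = 25.05
Denominator = 1.73
Re(z) = -5.85/1.73 = -3.3815
Im(z) = 25.05/1.73 = 14.4798

Re(z) = -3.3815, Im(z) = 14.4798


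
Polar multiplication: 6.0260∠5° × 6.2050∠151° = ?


r = 6.0260 * 6.2050 = 37.3913
theta = 5° + 151° = 156° = 156° (mod 360)

37.3913 cis(156°)


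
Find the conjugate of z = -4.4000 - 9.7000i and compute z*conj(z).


z_bar = -4.4000 + 9.7000i
z*z_bar = (-4.4)^2 + (-9.7)^2 = 19.36 + 94.09 = 113.45

z_bar = -4.4000 + 9.7000i, z*z_bar = 113.45


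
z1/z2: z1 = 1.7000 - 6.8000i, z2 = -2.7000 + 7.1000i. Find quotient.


Conjugate of z2 = -2.7000 - 7.1000i
Numerator: (1.7000 - 6.8000i)(-2.7000 - 7.1000i) = -52.8700 + 6.2900i
Denominator: (-2.7)^2 + 7.1^2 = 57.7
Result = (-52.8700 + 6.2900i)/57.7

-0.9163 + 0.1090i


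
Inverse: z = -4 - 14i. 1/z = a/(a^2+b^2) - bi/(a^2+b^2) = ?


|z|^2 = 16+196 = 212
1/z = (-4 + 14i)/212

1/z = -0.0189 + 0.0660i


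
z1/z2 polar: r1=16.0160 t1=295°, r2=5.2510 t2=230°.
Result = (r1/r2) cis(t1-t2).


r = 16.0160 / 5.2510 = 3.0501
theta = 295° - 230° = 65° = 65° (mod 360)

3.0501 cis(65°)


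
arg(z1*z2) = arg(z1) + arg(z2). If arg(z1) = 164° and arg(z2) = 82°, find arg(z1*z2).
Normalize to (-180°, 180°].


arg(z1*z2) = 164° + 82° = 246°
Normalized to (-180°, 180°]: -114°

-114°


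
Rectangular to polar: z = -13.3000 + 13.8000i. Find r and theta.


r = sqrt(176.89+190.44) = sqrt(367.33) = 19.1659
theta = atan2(13.8, -13.3) = 133.9430 degrees

r = 19.1659, theta = 133.9430 degrees


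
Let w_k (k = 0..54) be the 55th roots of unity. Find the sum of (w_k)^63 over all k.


The roots are w_k = w^k with w = e^(2*pi*i/55), and (w^k)^63 = (w^63)^k.
So S = 1 + u + u^2 + ... + u^(54) with u = w^63.
63 = 1*55 + 8, so 63 is not a multiple of 55: u = (w^55)^1 * w^8 = w^8 ≠ 1 (w is a primitive 55th root), while u^55 = (w^55)^63 = 1.
Geometric series: S = (1 - u^55)/(1 - u) = (1 - 1)/(1 - u) = 0

S = 0


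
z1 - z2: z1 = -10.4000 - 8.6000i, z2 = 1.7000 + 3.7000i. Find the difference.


Real: -10.4 - 1.7 = -12.1
Imag: -8.6 - 3.7 = -12.3

-12.1000 - 12.3000i


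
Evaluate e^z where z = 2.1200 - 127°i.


e^2.1200 = 8.3311
cos(-127°) = -0.60182
sin(-127°) = -0.79864
Real = 8.3311*(-0.60182) = -5.0138
Imag = 8.3311*(-0.79864) = -6.6535

-5.0138 - 6.6535i


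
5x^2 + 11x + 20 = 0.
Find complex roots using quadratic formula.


disc = 11^2 - 4*5*20 = 121 - 400 = -279
sqrt(|disc|) = sqrt(279) = 16.7033
Real part = -11/(2*5) = -1.1000
Imag part = 16.7033/(2*5) = 1.6703

-1.1000 ± 1.6703i


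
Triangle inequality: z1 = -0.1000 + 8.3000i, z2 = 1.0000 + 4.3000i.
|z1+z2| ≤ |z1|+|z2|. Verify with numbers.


|z1| = sqrt((-0.1)^2 + 8.3^2) = sqrt(68.9) = 8.3006
|z2| = sqrt(1^2 + 4.3^2) = sqrt(19.49) = 4.4147
z1+z2 = 0.9000 + 12.6000i
|z1+z2| = sqrt(159.57) = 12.6321
|z1|+|z2| = 8.3006 + 4.4147 = 12.7153

|z1+z2| = 12.6321 ≤ |z1|+|z2| = 12.7153 (verified)


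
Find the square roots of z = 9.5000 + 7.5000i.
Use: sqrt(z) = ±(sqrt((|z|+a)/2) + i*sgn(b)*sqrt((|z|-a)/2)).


|z| = sqrt(90.25+56.25) = 12.1037
sqrt((|z|+a)/2) = sqrt((12.1037+9.5)/2) = sqrt(10.8019) = 3.2866
sqrt((|z|-a)/2) = sqrt((12.1037-9.5)/2) = sqrt(1.3019) = 1.1410

±(3.2866 + 1.1410i) i.e. 3.2866 + 1.1410i and -3.2866 - 1.1410i


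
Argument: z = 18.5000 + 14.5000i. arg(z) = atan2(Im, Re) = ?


Re = 18.5, Im = 14.5
arg = atan2(14.5, 18.5) = 38.0888 degrees

arg(z) = 38.0888 degrees


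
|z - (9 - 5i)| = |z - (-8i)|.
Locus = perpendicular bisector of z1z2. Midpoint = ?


Equal distances means the locus is the perpendicular bisector of z1 and z2.
Midpoint = ((9+0)/2, (-5+(-8))/2) = (4.5000, -6.5000)

Perpendicular bisector through (4.5000, -6.5000)


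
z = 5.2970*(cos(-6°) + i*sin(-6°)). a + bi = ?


a = 5.2970*cos(-6°) = 5.2970*0.99452 = 5.2680
b = 5.2970*sin(-6°) = 5.2970*(-0.10453) = -0.5537

5.2680 - 0.5537i


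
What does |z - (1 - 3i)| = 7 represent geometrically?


|z - z0| = r is a circle with center z0 and radius r.
Center = (1, -3), radius = 7

Circle with center (1, -3) and radius 7


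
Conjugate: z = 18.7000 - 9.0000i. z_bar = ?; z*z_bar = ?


z_bar = 18.7000 + 9.0000i
z*z_bar = 18.7^2 + (-9)^2 = 349.69 + 81 = 430.69

z_bar = 18.7000 + 9.0000i, z*z_bar = 430.69


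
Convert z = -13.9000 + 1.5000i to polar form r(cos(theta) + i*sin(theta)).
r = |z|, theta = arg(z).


r = sqrt(193.21+2.25) = sqrt(195.46) = 13.9807
theta = atan2(1.5, -13.9) = 173.8408 degrees

r = 13.9807, theta = 173.8408 degrees


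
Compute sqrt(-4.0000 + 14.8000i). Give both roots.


|z| = sqrt(16+219.04) = 15.3310
sqrt((|z|+a)/2) = sqrt((15.3310+(-4))/2) = sqrt(5.6655) = 2.3802
sqrt((|z|-a)/2) = sqrt((15.3310-(-4))/2) = sqrt(9.6655) = 3.1089

±(2.3802 + 3.1089i) i.e. 2.3802 + 3.1089i and -2.3802 - 3.1089i


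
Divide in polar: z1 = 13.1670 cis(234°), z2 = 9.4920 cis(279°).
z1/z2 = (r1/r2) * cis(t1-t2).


r = 13.1670 / 9.4920 = 1.3872
theta = 234° - 279° = -45° = 315° (mod 360)

1.3872 cis(315°)


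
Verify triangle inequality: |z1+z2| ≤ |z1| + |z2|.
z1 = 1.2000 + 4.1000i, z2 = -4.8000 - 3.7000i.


|z1| = sqrt(1.2^2 + 4.1^2) = sqrt(18.25) = 4.2720
|z2| = sqrt((-4.8)^2 + (-3.7)^2) = sqrt(36.73) = 6.0605
z1+z2 = -3.6000 + 0.4000i
|z1+z2| = sqrt(13.12) = 3.6222
|z1|+|z2| = 4.2720 + 6.0605 = 10.3325

|z1+z2| = 3.6222 ≤ |z1|+|z2| = 10.3325 (verified)


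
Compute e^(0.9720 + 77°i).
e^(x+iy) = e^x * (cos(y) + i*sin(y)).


e^0.9720 = 2.6432
cos(77°) = 0.22495
sin(77°) = 0.9744
Real = 2.6432*0.22495 = 0.5946
Imag = 2.6432*0.9744 = 2.5755

0.5946 + 2.5755i


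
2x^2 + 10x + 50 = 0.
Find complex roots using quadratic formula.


disc = 10^2 - 4*2*50 = 100 - 400 = -300
sqrt(|disc|) = sqrt(300) = 17.3205
Real part = -10/(2*2) = -2.5000
Imag part = 17.3205/(2*2) = 4.3301

-2.5000 ± 4.3301i


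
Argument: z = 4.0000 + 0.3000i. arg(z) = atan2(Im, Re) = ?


Re = 4, Im = 0.3
arg = atan2(0.3, 4) = 4.2892 degrees

arg(z) = 4.2892 degrees


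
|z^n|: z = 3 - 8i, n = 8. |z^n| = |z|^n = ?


|z| = sqrt(9+64) = sqrt(73) = 8.5440
|z^8| = |z|^8 = (sqrt(73))^8 = 73^4 = 28398241

|z^8| = 28398241


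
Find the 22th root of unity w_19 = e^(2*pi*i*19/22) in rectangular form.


Angle = 360*19/22 = 310.9091°
a = cos(310.9091°) = 0.6549
b = sin(310.9091°) = -0.7557

0.6549 - 0.7557i


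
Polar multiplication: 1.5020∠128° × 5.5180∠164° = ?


r = 1.5020 * 5.5180 = 8.2880
theta = 128° + 164° = 292° = 292° (mod 360)

8.2880 cis(292°)


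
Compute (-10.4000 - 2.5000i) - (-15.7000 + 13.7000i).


Real: -10.4 + 15.7 = 5.3
Imag: -2.5 - 13.7 = -16.2

5.3000 - 16.2000i


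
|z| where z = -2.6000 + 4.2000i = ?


|z| = sqrt((-2.6)^2 + 4.2^2) = sqrt(6.76 + 17.64) = sqrt(24.4) = 4.9396

|z| = 4.9396


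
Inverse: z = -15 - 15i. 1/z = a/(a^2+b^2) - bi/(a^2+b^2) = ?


|z|^2 = 225+225 = 450
1/z = (-15 + 15i)/450

1/z = -0.0333 + 0.0333i


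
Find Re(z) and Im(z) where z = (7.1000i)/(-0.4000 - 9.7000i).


Multiply by conjugate: (7.1000i)(-0.4000 + 9.7000i) / ((-0.4)^2 + (-9.7)^2)
Numerator real = 0*(-0.4) + 7.1*(-9.7) = -68.87
Numerator imag = 7.1*(-0.4) - 0*(-9.7) = -2.84
Denominator = 94.25
Re(z) = -68.87/94.25 = -0.7307
Im(z) = -2.84/94.25 = -0.0301

Re(z) = -0.7307, Im(z) = -0.0301


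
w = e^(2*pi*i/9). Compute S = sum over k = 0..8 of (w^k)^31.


The roots are w_k = w^k with w = e^(2*pi*i/9), and (w^k)^31 = (w^31)^k.
So S = 1 + u + u^2 + ... + u^(8) with u = w^31.
31 = 3*9 + 4, so 31 is not a multiple of 9: u = (w^9)^3 * w^4 = w^4 ≠ 1 (w is a primitive 9th root), while u^9 = (w^9)^31 = 1.
Geometric series: S = (1 - u^9)/(1 - u) = (1 - 1)/(1 - u) = 0

S = 0


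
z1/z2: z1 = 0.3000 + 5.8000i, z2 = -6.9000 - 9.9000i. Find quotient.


Conjugate of z2 = -6.9000 + 9.9000i
Numerator: (0.3000 + 5.8000i)(-6.9000 + 9.9000i) = -59.4900 - 37.0500i
Denominator: (-6.9)^2 + (-9.9)^2 = 145.62
Result = (-59.4900 - 37.0500i)/145.62

-0.4085 - 0.2544i


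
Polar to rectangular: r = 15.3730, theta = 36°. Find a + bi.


a = 15.3730*cos(36°) = 15.3730*0.809017 = 12.4370
b = 15.3730*sin(36°) = 15.3730*0.587785 = 9.0360

12.4370 + 9.0360i


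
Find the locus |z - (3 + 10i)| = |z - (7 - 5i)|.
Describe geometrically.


Equal distances means the locus is the perpendicular bisector of z1 and z2.
Midpoint = ((3+7)/2, (10+(-5))/2) = (5.0000, 2.5000)

Perpendicular bisector through (5.0000, 2.5000)


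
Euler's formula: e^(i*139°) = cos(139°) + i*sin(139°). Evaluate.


cos(139°) = -0.7547
sin(139°) = 0.6561

e^(i*139°) = -0.7547 + 0.6561i


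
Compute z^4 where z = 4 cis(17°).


r^4 = 4^4 = 256
n*theta = 4*17° = 68° = 68° (mod 360)
a = 256*cos(68°) = 95.8993
b = 256*sin(68°) = 237.3591

256 cis(68°) = 95.8993 + 237.3591i


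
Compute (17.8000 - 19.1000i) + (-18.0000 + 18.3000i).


Real: 17.8 - 18 = -0.2
Imag: -19.1 + 18.3 = -0.8

-0.2000 - 0.8000i


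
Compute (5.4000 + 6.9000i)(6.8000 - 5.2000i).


Real = 5.4*6.8 - 6.9*(-5.2) = 36.72 - (-35.88) = 72.6
Imag = 5.4*(-5.2) + 6.8*6.9 = -28.08 + 46.92 = 18.84

72.6000 + 18.8400i


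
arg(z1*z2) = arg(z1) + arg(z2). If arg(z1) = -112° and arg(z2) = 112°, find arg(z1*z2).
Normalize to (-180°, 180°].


arg(z1*z2) = -112° + 112° = 0°
Normalized to (-180°, 180°]: 0°

0°


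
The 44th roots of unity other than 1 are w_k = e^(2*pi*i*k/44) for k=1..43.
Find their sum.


With w = e^(2*pi*i/44), all 44 of the 44th roots of unity w^0 = 1, w, ..., w^(43) sum to 0: 1 + w + ... + w^(43) = (1 - w^44)/(1 - w) = 0 since w^44 = 1, w ≠ 1.
Removing the root 1: w + w^2 + ... + w^(43) = 0 - 1 = -1

Sum = -1


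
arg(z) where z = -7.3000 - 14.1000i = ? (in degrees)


Re = -7.3, Im = -14.1
arg = atan2(-14.1, -7.3) = -117.3720 degrees

arg(z) = -117.3720 degrees


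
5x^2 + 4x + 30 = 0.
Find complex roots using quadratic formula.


disc = 4^2 - 4*5*30 = 16 - 600 = -584
sqrt(|disc|) = sqrt(584) = 24.1661
Real part = -4/(2*5) = -0.4000
Imag part = 24.1661/(2*5) = 2.4166

-0.4000 ± 2.4166i


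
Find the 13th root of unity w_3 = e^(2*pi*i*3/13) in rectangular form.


Angle = 360*3/13 = 83.0769°
a = cos(83.0769°) = 0.1205
b = sin(83.0769°) = 0.9927

0.1205 + 0.9927i


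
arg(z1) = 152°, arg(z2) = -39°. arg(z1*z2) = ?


arg(z1*z2) = 152° - 39° = 113°
Normalized to (-180°, 180°]: 113°

113°


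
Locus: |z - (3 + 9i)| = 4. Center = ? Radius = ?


|z - z0| = r is a circle with center z0 and radius r.
Center = (3, 9), radius = 4

Circle with center (3, 9) and radius 4


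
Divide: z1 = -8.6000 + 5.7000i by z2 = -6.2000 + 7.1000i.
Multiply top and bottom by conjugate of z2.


Conjugate of z2 = -6.2000 - 7.1000i
Numerator: (-8.6000 + 5.7000i)(-6.2000 - 7.1000i) = 93.7900 + 25.7200i
Denominator: (-6.2)^2 + 7.1^2 = 88.85
Result = (93.7900 + 25.7200i)/88.85

1.0556 + 0.2895i


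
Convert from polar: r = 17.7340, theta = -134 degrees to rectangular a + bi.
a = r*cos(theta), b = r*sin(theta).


a = 17.7340*cos(-134°) = 17.7340*(-0.69466) = -12.3191
b = 17.7340*sin(-134°) = 17.7340*(-0.71934) = -12.7568

-12.3191 - 12.7568i


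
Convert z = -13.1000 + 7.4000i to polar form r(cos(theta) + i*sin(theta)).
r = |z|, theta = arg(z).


r = sqrt(171.61+54.76) = sqrt(226.37) = 15.0456
theta = atan2(7.4, -13.1) = 150.5385 degrees

r = 15.0456, theta = 150.5385 degrees


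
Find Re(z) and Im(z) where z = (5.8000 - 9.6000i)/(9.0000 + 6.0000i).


Multiply by conjugate: (5.8000 - 9.6000i)(9.0000 - 6.0000i) / (9^2 + 6^2)
Numerator real = 5.8*9 - (9.6)*6 = -5.4
Numerator imag = -9.6*9 - 5.8*6 = -121.2
Denominator = 117
Re(z) = -5.4/117 = -0.0462
Im(z) = -121.2/117 = -1.0359

Re(z) = -0.0462, Im(z) = -1.0359


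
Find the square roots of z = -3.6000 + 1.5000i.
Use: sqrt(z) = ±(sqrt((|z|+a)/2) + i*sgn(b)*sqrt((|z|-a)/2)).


|z| = sqrt(12.96+2.25) = 3.9000
sqrt((|z|+a)/2) = sqrt((3.9000+(-3.6))/2) = sqrt(0.1500) = 0.3873
sqrt((|z|-a)/2) = sqrt((3.9000-(-3.6))/2) = sqrt(3.7500) = 1.9365

±(0.3873 + 1.9365i) i.e. 0.3873 + 1.9365i and -0.3873 - 1.9365i


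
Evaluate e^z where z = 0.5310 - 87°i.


e^0.5310 = 1.7006
cos(-87°) = 0.05234
sin(-87°) = -0.99863
Real = 1.7006*0.05234 = 0.0890
Imag = 1.7006*(-0.99863) = -1.6983

0.0890 - 1.6983i


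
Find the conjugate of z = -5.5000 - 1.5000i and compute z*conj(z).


z_bar = -5.5000 + 1.5000i
z*z_bar = (-5.5)^2 + (-1.5)^2 = 30.25 + 2.25 = 32.5

z_bar = -5.5000 + 1.5000i, z*z_bar = 32.5


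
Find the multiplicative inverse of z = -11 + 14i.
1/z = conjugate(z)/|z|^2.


|z|^2 = 121+196 = 317
1/z = (-11 - 14i)/317

1/z = -0.0347 - 0.0442i


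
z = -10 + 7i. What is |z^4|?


|z| = sqrt(100+49) = sqrt(149) = 12.2066
|z^4| = |z|^4 = (sqrt(149))^4 = 149^2 = 22201

|z^4| = 22201


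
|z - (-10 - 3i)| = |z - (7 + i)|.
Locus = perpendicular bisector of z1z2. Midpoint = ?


Equal distances means the locus is the perpendicular bisector of z1 and z2.
Midpoint = ((-10+7)/2, (-3+1)/2) = (-1.5000, -1.0000)

Perpendicular bisector through (-1.5000, -1.0000)


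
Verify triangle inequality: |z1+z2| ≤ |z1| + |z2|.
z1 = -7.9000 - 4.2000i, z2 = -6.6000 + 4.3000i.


|z1| = sqrt((-7.9)^2 + (-4.2)^2) = sqrt(80.05) = 8.9471
|z2| = sqrt((-6.6)^2 + 4.3^2) = sqrt(62.05) = 7.8772
z1+z2 = -14.5000 + 0.1000i
|z1+z2| = sqrt(210.26) = 14.5003
|z1|+|z2| = 8.9471 + 7.8772 = 16.8243

|z1+z2| = 14.5003 ≤ |z1|+|z2| = 16.8243 (verified)


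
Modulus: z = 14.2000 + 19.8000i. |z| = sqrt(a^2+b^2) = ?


|z| = sqrt(14.2^2 + 19.8^2) = sqrt(201.64 + 392.04) = sqrt(593.68) = 24.3655

|z| = 24.3655


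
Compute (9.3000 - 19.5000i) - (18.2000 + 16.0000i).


Real: 9.3 - 18.2 = -8.9
Imag: -19.5 - 16 = -35.5

-8.9000 - 35.5000i


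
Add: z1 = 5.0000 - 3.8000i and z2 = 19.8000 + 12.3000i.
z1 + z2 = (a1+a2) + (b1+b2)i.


Real: 5 + 19.8 = 24.8
Imag: -3.8 + 12.3 = 8.5

24.8000 + 8.5000i


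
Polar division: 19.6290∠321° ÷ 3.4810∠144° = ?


r = 19.6290 / 3.4810 = 5.6389
theta = 321° - 144° = 177° = 177° (mod 360)

5.6389 cis(177°)


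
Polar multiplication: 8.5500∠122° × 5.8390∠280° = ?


r = 8.5500 * 5.8390 = 49.9235
theta = 122° + 280° = 402° = 42° (mod 360)

49.9235 cis(42°)


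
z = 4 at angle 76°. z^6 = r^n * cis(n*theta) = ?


r^6 = 4^6 = 4096
n*theta = 6*76° = 456° = 96° (mod 360)
a = 4096*cos(96°) = -428.1486
b = 4096*sin(96°) = 4073.5617

4096 cis(96°) = -428.1486 + 4073.5617i


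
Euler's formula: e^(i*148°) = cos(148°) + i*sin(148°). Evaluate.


cos(148°) = -0.8480
sin(148°) = 0.5299

e^(i*148°) = -0.8480 + 0.5299i


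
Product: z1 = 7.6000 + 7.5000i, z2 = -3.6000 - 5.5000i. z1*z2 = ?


Real = 7.6*(-3.6) - 7.5*(-5.5) = -27.36 - (-41.25) = 13.89
Imag = 7.6*(-5.5) - (3.6)*7.5 = -41.8 - (27) = -68.8

13.8900 - 68.8000i


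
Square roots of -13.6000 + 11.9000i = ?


|z| = sqrt(184.96+141.61) = 18.0712
sqrt((|z|+a)/2) = sqrt((18.0712+(-13.6))/2) = sqrt(2.2356) = 1.4952
sqrt((|z|-a)/2) = sqrt((18.0712-(-13.6))/2) = sqrt(15.8356) = 3.9794

±(1.4952 + 3.9794i) i.e. 1.4952 + 3.9794i and -1.4952 - 3.9794i


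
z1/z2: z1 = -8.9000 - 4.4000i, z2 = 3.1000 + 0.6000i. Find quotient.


Conjugate of z2 = 3.1000 - 0.6000i
Numerator: (-8.9000 - 4.4000i)(3.1000 - 0.6000i) = -30.2300 - 8.3000i
Denominator: 3.1^2 + 0.6^2 = 9.97
Result = (-30.2300 - 8.3000i)/9.97

-3.0321 - 0.8325i


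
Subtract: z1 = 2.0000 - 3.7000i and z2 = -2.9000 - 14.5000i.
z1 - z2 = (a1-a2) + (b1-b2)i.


Real: 2 + 2.9 = 4.9
Imag: -3.7 + 14.5 = 10.8

4.9000 + 10.8000i


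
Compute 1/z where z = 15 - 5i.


|z|^2 = 225+25 = 250
1/z = (15 + 5i)/250

1/z = 0.0600 + 0.0200i


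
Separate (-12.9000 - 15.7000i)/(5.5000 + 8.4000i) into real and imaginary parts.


Multiply by conjugate: (-12.9000 - 15.7000i)(5.5000 - 8.4000i) / (5.5^2 + 8.4^2)
Numerator real = -12.9*5.5 - (15.7)*8.4 = -202.83
Numerator imag = -15.7*5.5 - (-12.9)*8.4 = 22.01
Denominator = 100.81
Re(z) = -202.83/100.81 = -2.0120
Im(z) = 22.01/100.81 = 0.2183

Re(z) = -2.0120, Im(z) = 0.2183


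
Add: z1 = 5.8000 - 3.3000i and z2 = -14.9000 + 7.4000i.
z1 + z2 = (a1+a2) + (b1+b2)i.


Real: 5.8 - 14.9 = -9.1
Imag: -3.3 + 7.4 = 4.1

-9.1000 + 4.1000i


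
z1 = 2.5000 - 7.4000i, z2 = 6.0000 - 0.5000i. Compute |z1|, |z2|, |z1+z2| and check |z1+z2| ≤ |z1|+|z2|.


|z1| = sqrt(2.5^2 + (-7.4)^2) = sqrt(61.01) = 7.8109
|z2| = sqrt(6^2 + (-0.5)^2) = sqrt(36.25) = 6.0208
z1+z2 = 8.5000 - 7.9000i
|z1+z2| = sqrt(134.66) = 11.6043
|z1|+|z2| = 7.8109 + 6.0208 = 13.8317

|z1+z2| = 11.6043 ≤ |z1|+|z2| = 13.8317 (verified)


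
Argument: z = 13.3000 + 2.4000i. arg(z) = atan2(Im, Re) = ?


Re = 13.3, Im = 2.4
arg = atan2(2.4, 13.3) = 10.2290 degrees

arg(z) = 10.2290 degrees


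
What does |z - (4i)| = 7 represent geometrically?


|z - z0| = r is a circle with center z0 and radius r.
Center = (0, 4), radius = 7

Circle with center (0, 4) and radius 7


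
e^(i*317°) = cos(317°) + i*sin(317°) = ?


cos(317°) = 0.7314
sin(317°) = -0.6820

e^(i*317°) = 0.7314 - 0.6820i


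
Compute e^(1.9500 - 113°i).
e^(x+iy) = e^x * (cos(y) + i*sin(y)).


e^1.9500 = 7.0287
cos(-113°) = -0.39073
sin(-113°) = -0.9205
Real = 7.0287*(-0.39073) = -2.7463
Imag = 7.0287*(-0.9205) = -6.4699

-2.7463 - 6.4699i


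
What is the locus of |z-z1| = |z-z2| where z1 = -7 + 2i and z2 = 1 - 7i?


Equal distances means the locus is the perpendicular bisector of z1 and z2.
Midpoint = ((-7+1)/2, (2+(-7))/2) = (-3.0000, -2.5000)

Perpendicular bisector through (-3.0000, -2.5000)


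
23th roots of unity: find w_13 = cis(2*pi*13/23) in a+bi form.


Angle = 360*13/23 = 203.4783°
a = cos(203.4783°) = -0.9172
b = sin(203.4783°) = -0.3984

-0.9172 - 0.3984i


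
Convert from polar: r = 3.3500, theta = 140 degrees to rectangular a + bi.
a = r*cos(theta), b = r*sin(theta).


a = 3.3500*cos(140°) = 3.3500*(-0.76604) = -2.5662
b = 3.3500*sin(140°) = 3.3500*0.64279 = 2.1533

-2.5662 + 2.1533i


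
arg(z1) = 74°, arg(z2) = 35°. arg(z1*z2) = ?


arg(z1*z2) = 74° + 35° = 109°
Normalized to (-180°, 180°]: 109°

109°


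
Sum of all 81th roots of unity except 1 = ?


With w = e^(2*pi*i/81), all 81 of the 81th roots of unity w^0 = 1, w, ..., w^(80) sum to 0: 1 + w + ... + w^(80) = (1 - w^81)/(1 - w) = 0 since w^81 = 1, w ≠ 1.
Removing the root 1: w + w^2 + ... + w^(80) = 0 - 1 = -1

Sum = -1


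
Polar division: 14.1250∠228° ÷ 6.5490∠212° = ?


r = 14.1250 / 6.5490 = 2.1568
theta = 228° - 212° = 16° = 16° (mod 360)

2.1568 cis(16°)


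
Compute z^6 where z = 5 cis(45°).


r^6 = 5^6 = 15625
n*theta = 6*45° = 270° = 270° (mod 360)
a = 15625*cos(270°) = 0
b = 15625*sin(270°) = -15625.0000

15625 cis(270°) = 0 - 15625.0000i


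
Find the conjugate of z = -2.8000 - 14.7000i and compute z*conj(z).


z_bar = -2.8000 + 14.7000i
z*z_bar = (-2.8)^2 + (-14.7)^2 = 7.84 + 216.09 = 223.93

z_bar = -2.8000 + 14.7000i, z*z_bar = 223.93


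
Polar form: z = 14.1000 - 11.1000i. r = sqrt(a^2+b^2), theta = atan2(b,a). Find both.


r = sqrt(198.81+123.21) = sqrt(322.02) = 17.9449
theta = atan2(-11.1, 14.1) = -38.2110 degrees

r = 17.9449, theta = -38.2110 degrees


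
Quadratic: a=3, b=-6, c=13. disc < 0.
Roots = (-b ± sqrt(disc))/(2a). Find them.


disc = (-6)^2 - 4*3*13 = 36 - 156 = -120
sqrt(|disc|) = sqrt(120) = 10.9545
Real part = 6/(2*3) = 1.0000
Imag part = 10.9545/(2*3) = 1.8257

1.0000 ± 1.8257i


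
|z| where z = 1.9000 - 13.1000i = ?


|z| = sqrt(1.9^2 + (-13.1)^2) = sqrt(3.61 + 171.61) = sqrt(175.22) = 13.2371

|z| = 13.2371


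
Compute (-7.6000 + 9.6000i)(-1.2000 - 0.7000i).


Real = -7.6*(-1.2) - 9.6*(-0.7) = 9.12 - (-6.72) = 15.84
Imag = -7.6*(-0.7) - (1.2)*9.6 = 5.32 - (11.52) = -6.2

15.8400 - 6.2000i


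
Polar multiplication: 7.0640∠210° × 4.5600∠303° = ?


r = 7.0640 * 4.5600 = 32.2118
theta = 210° + 303° = 513° = 153° (mod 360)

32.2118 cis(153°)


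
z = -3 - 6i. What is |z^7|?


|z| = sqrt(9+36) = sqrt(45) = 6.7082
|z^7| = |z|^7 = (sqrt(45))^7 = 45^3 * sqrt(45) = 91125*sqrt(45)

|z^7| = 91125*sqrt(45) ≈ 611285.0833


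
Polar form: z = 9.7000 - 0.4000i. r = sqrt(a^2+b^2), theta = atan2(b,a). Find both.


r = sqrt(94.09+0.16) = sqrt(94.25) = 9.7082
theta = atan2(-0.4, 9.7) = -2.3614 degrees

r = 9.7082, theta = -2.3614 degrees


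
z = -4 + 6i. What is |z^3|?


|z| = sqrt(16+36) = sqrt(52) = 7.2111
|z^3| = |z|^3 = (sqrt(52))^3 = 52*sqrt(52)

|z^3| = 52*sqrt(52) ≈ 374.9773


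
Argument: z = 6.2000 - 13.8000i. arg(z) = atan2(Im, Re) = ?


Re = 6.2, Im = -13.8
arg = atan2(-13.8, 6.2) = -65.8068 degrees

arg(z) = -65.8068 degrees


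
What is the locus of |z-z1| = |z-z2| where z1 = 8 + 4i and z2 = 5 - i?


Equal distances means the locus is the perpendicular bisector of z1 and z2.
Midpoint = ((8+5)/2, (4+(-1))/2) = (6.5000, 1.5000)

Perpendicular bisector through (6.5000, 1.5000)


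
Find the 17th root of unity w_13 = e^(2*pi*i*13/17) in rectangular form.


Angle = 360*13/17 = 275.2941°
a = cos(275.2941°) = 0.0923
b = sin(275.2941°) = -0.9957

0.0923 - 0.9957i


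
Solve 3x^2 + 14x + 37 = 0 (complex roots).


disc = 14^2 - 4*3*37 = 196 - 444 = -248
sqrt(|disc|) = sqrt(248) = 15.7480
Real part = -14/(2*3) = -2.3333
Imag part = 15.7480/(2*3) = 2.6247

-2.3333 ± 2.6247i


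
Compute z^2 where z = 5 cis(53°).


r^2 = 5^2 = 25
n*theta = 2*53° = 106° = 106° (mod 360)
a = 25*cos(106°) = -6.8909
b = 25*sin(106°) = 24.0315

25 cis(106°) = -6.8909 + 24.0315i


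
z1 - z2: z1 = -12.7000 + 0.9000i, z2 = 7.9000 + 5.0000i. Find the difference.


Real: -12.7 - 7.9 = -20.6
Imag: 0.9 - 5 = -4.1

-20.6000 - 4.1000i


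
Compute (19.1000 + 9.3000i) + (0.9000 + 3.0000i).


Real: 19.1 + 0.9 = 20
Imag: 9.3 + 3 = 12.3

20.0000 + 12.3000i


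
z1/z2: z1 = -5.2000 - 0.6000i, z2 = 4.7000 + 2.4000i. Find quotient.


Conjugate of z2 = 4.7000 - 2.4000i
Numerator: (-5.2000 - 0.6000i)(4.7000 - 2.4000i) = -25.8800 + 9.6600i
Denominator: 4.7^2 + 2.4^2 = 27.85
Result = (-25.8800 + 9.6600i)/27.85

-0.9293 + 0.3469i


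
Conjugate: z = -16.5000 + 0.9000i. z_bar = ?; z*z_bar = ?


z_bar = -16.5000 - 0.9000i
z*z_bar = (-16.5)^2 + 0.9^2 = 272.25 + 0.81 = 273.06

z_bar = -16.5000 - 0.9000i, z*z_bar = 273.06


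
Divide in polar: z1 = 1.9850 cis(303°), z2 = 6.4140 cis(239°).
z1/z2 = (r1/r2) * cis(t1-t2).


r = 1.9850 / 6.4140 = 0.3095
theta = 303° - 239° = 64° = 64° (mod 360)

0.3095 cis(64°)


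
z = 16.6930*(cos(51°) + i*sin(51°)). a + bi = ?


a = 16.6930*cos(51°) = 16.6930*0.62932 = 10.5052
b = 16.6930*sin(51°) = 16.6930*0.777146 = 12.9729

10.5052 + 12.9729i


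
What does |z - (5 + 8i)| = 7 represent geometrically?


|z - z0| = r is a circle with center z0 and radius r.
Center = (5, 8), radius = 7

Circle with center (5, 8) and radius 7


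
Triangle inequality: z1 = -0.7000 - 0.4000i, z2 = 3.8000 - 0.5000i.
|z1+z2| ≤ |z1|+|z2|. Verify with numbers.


|z1| = sqrt((-0.7)^2 + (-0.4)^2) = sqrt(0.65) = 0.8062
|z2| = sqrt(3.8^2 + (-0.5)^2) = sqrt(14.69) = 3.8328
z1+z2 = 3.1000 - 0.9000i
|z1+z2| = sqrt(10.42) = 3.2280
|z1|+|z2| = 0.8062 + 3.8328 = 4.6390

|z1+z2| = 3.2280 ≤ |z1|+|z2| = 4.6390 (verified)


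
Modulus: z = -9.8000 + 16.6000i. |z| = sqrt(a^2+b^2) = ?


|z| = sqrt((-9.8)^2 + 16.6^2) = sqrt(96.04 + 275.56) = sqrt(371.6) = 19.2769

|z| = 19.2769


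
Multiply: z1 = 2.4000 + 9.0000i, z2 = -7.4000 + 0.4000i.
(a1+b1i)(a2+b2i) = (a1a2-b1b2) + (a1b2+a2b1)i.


Real = 2.4*(-7.4) - 9*0.4 = -17.76 - 3.6 = -21.36
Imag = 2.4*0.4 - (7.4)*9 = 0.96 - (66.6) = -65.64

-21.3600 - 65.6400i


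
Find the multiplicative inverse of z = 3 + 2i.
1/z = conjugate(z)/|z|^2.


|z|^2 = 9+4 = 13
1/z = (3 - 2i)/13

1/z = 0.2308 - 0.1538i


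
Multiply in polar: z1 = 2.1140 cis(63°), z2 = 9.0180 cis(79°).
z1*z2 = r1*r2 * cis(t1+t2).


r = 2.1140 * 9.0180 = 19.0641
theta = 63° + 79° = 142° = 142° (mod 360)

19.0641 cis(142°)


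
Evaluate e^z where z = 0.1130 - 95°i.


e^0.1130 = 1.11963
cos(-95°) = -0.0872
sin(-95°) = -0.9962
Real = 1.11963*(-0.0872) = -0.0976
Imag = 1.11963*(-0.9962) = -1.1154

-0.0976 - 1.1154i


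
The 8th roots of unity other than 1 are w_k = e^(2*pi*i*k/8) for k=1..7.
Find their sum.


With w = e^(2*pi*i/8), all 8 of the 8th roots of unity w^0 = 1, w, ..., w^(7) sum to 0: 1 + w + ... + w^(7) = (1 - w^8)/(1 - w) = 0 since w^8 = 1, w ≠ 1.
Removing the root 1: w + w^2 + ... + w^(7) = 0 - 1 = -1

Sum = -1


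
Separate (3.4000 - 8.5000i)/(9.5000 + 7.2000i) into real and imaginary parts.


Multiply by conjugate: (3.4000 - 8.5000i)(9.5000 - 7.2000i) / (9.5^2 + 7.2^2)
Numerator real = 3.4*9.5 - (8.5)*7.2 = -28.9
Numerator imag = -8.5*9.5 - 3.4*7.2 = -105.23
Denominator = 142.09
Re(z) = -28.9/142.09 = -0.2034
Im(z) = -105.23/142.09 = -0.7406

Re(z) = -0.2034, Im(z) = -0.7406


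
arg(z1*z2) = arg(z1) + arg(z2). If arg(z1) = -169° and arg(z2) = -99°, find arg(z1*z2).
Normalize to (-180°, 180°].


arg(z1*z2) = -169° - 99° = -268°
Normalized to (-180°, 180°]: 92°

92°


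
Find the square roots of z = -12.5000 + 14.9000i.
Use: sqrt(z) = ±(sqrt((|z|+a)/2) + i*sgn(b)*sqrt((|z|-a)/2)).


|z| = sqrt(156.25+222.01) = 19.4489
sqrt((|z|+a)/2) = sqrt((19.4489+(-12.5))/2) = sqrt(3.4745) = 1.8640
sqrt((|z|-a)/2) = sqrt((19.4489-(-12.5))/2) = sqrt(15.9745) = 3.9968

±(1.8640 + 3.9968i) i.e. 1.8640 + 3.9968i and -1.8640 - 3.9968i


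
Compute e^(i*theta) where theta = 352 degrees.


cos(352°) = 0.9903
sin(352°) = -0.1392

e^(i*352°) = 0.9903 - 0.1392i


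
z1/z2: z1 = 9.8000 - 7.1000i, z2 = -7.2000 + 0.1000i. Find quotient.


Conjugate of z2 = -7.2000 - 0.1000i
Numerator: (9.8000 - 7.1000i)(-7.2000 - 0.1000i) = -71.2700 + 50.1400i
Denominator: (-7.2)^2 + 0.1^2 = 51.85
Result = (-71.2700 + 50.1400i)/51.85

-1.3745 + 0.9670i


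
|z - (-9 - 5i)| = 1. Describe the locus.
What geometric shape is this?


|z - z0| = r is a circle with center z0 and radius r.
Center = (-9, -5), radius = 1

Circle with center (-9, -5) and radius 1


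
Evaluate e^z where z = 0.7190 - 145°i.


e^0.7190 = 2.0524
cos(-145°) = -0.81915
sin(-145°) = -0.57358
Real = 2.0524*(-0.81915) = -1.6812
Imag = 2.0524*(-0.57358) = -1.1772

-1.6812 - 1.1772i


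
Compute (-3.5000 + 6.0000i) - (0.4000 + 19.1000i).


Real: -3.5 - 0.4 = -3.9
Imag: 6 - 19.1 = -13.1

-3.9000 - 13.1000i


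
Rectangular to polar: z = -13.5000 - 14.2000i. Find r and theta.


r = sqrt(182.25+201.64) = sqrt(383.89) = 19.5931
theta = atan2(-14.2, -13.5) = -133.5524 degrees

r = 19.5931, theta = -133.5524 degrees


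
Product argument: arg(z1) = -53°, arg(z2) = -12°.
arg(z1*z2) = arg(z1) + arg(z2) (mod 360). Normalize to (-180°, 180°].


arg(z1*z2) = -53° - 12° = -65°
Normalized to (-180°, 180°]: -65°

-65°


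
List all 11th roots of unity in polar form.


The 11th roots of unity are cis(360k/11°) for k=0..10
Angle step = 360/11 = 32.7273°
Primitive root: cis(32.7273°)
Primitive root = 0.8413 + 0.5406i

11 roots at angles: 0°, 32.7273°, 65.4545°, 98.1818°, 130.9091°, 163.6364°, 196.3636°, 229.0909°, 261.8182°, 294.5455°, 327.2727°


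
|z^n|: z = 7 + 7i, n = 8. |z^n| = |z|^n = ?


|z| = sqrt(49+49) = sqrt(98) = 9.8995
|z^8| = |z|^8 = (sqrt(98))^8 = 98^4 = 92236816

|z^8| = 92236816


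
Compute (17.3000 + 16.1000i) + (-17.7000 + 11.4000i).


Real: 17.3 - 17.7 = -0.4
Imag: 16.1 + 11.4 = 27.5

-0.4000 + 27.5000i


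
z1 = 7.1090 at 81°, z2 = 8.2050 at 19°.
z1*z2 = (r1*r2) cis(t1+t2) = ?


r = 7.1090 * 8.2050 = 58.3293
theta = 81° + 19° = 100° = 100° (mod 360)

58.3293 cis(100°)


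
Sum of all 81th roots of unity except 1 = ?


With w = e^(2*pi*i/81), all 81 of the 81th roots of unity w^0 = 1, w, ..., w^(80) sum to 0: 1 + w + ... + w^(80) = (1 - w^81)/(1 - w) = 0 since w^81 = 1, w ≠ 1.
Removing the root 1: w + w^2 + ... + w^(80) = 0 - 1 = -1

Sum = -1


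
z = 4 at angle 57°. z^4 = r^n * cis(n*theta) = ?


r^4 = 4^4 = 256
n*theta = 4*57° = 228° = 228° (mod 360)
a = 256*cos(228°) = -171.2974
b = 256*sin(228°) = -190.2451

256 cis(228°) = -171.2974 - 190.2451i


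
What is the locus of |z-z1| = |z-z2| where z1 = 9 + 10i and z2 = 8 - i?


Equal distances means the locus is the perpendicular bisector of z1 and z2.
Midpoint = ((9+8)/2, (10+(-1))/2) = (8.5000, 4.5000)

Perpendicular bisector through (8.5000, 4.5000)


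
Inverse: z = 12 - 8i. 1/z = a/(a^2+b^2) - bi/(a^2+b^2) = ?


|z|^2 = 144+64 = 208
1/z = (12 + 8i)/208

1/z = 0.0577 + 0.0385i


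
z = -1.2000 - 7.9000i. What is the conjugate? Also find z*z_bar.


z_bar = -1.2000 + 7.9000i
z*z_bar = (-1.2)^2 + (-7.9)^2 = 1.44 + 62.41 = 63.85

z_bar = -1.2000 + 7.9000i, z*z_bar = 63.85


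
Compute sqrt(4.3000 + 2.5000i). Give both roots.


|z| = sqrt(18.49+6.25) = 4.9739
sqrt((|z|+a)/2) = sqrt((4.9739+4.3)/2) = sqrt(4.6370) = 2.1534
sqrt((|z|-a)/2) = sqrt((4.9739-4.3)/2) = sqrt(0.3370) = 0.5805

±(2.1534 + 0.5805i) i.e. 2.1534 + 0.5805i and -2.1534 - 0.5805i


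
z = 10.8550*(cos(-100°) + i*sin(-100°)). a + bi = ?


a = 10.8550*cos(-100°) = 10.8550*(-0.17365) = -1.8850
b = 10.8550*sin(-100°) = 10.8550*(-0.98481) = -10.6901

-1.8850 - 10.6901i


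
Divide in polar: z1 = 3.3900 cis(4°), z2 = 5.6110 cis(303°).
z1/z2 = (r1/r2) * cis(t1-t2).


r = 3.3900 / 5.6110 = 0.6042
theta = 4° - 303° = -299° = 61° (mod 360)

0.6042 cis(61°)


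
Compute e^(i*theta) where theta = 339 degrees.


cos(339°) = 0.9336
sin(339°) = -0.3584

e^(i*339°) = 0.9336 - 0.3584i


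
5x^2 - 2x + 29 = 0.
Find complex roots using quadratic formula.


disc = (-2)^2 - 4*5*29 = 4 - 580 = -576
sqrt(|disc|) = sqrt(576) = 24.0000
Real part = 2/(2*5) = 0.2000
Imag part = 24.0000/(2*5) = 2.4000

0.2000 ± 2.4000i


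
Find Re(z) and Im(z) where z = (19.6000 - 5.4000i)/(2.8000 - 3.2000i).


Multiply by conjugate: (19.6000 - 5.4000i)(2.8000 + 3.2000i) / (2.8^2 + (-3.2)^2)
Numerator real = 19.6*2.8 - (5.4)*(-3.2) = 72.16
Numerator imag = -5.4*2.8 - 19.6*(-3.2) = 47.6
Denominator = 18.08
Re(z) = 72.16/18.08 = 3.9912
Im(z) = 47.6/18.08 = 2.6327

Re(z) = 3.9912, Im(z) = 2.6327


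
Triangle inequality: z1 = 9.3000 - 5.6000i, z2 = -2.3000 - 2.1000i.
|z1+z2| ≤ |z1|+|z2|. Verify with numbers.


|z1| = sqrt(9.3^2 + (-5.6)^2) = sqrt(117.85) = 10.8559
|z2| = sqrt((-2.3)^2 + (-2.1)^2) = sqrt(9.7) = 3.1145
z1+z2 = 7.0000 - 7.7000i
|z1+z2| = sqrt(108.29) = 10.4062
|z1|+|z2| = 10.8559 + 3.1145 = 13.9704

|z1+z2| = 10.4062 ≤ |z1|+|z2| = 13.9704 (verified)


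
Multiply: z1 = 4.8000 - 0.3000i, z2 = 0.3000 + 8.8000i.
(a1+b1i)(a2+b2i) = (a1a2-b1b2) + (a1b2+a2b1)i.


Real = 4.8*0.3 - (-0.3)*8.8 = 1.44 - (-2.64) = 4.08
Imag = 4.8*8.8 + 0.3*(-0.3) = 42.24 - (0.09) = 42.15

4.0800 + 42.1500i


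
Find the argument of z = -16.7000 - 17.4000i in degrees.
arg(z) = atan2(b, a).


Re = -16.7, Im = -17.4
arg = atan2(-17.4, -16.7) = -133.8240 degrees

arg(z) = -133.8240 degrees


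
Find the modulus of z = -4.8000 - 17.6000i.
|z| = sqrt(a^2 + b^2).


|z| = sqrt((-4.8)^2 + (-17.6)^2) = sqrt(23.04 + 309.76) = sqrt(332.8) = 18.2428

|z| = 18.2428


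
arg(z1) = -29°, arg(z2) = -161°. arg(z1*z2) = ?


arg(z1*z2) = -29° - 161° = -190°
Normalized to (-180°, 180°]: 170°

170°


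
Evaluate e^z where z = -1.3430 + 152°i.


e^-1.3430 = 0.2611
cos(152°) = -0.8829
sin(152°) = 0.4695
Real = 0.2611*(-0.8829) = -0.2305
Imag = 0.2611*0.4695 = 0.1226

-0.2305 + 0.1226i


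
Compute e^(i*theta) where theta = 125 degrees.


cos(125°) = -0.5736
sin(125°) = 0.8192

e^(i*125°) = -0.5736 + 0.8192i


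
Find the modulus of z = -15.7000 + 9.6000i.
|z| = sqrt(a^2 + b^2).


|z| = sqrt((-15.7)^2 + 9.6^2) = sqrt(246.49 + 92.16) = sqrt(338.65) = 18.4024

|z| = 18.4024


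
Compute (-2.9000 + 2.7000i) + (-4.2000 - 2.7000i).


Real: -2.9 - 4.2 = -7.1
Imag: 2.7 - 2.7 = 0

-7.1000


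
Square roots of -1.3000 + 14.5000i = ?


|z| = sqrt(1.69+210.25) = 14.5582
sqrt((|z|+a)/2) = sqrt((14.5582+(-1.3))/2) = sqrt(6.6291) = 2.5747
sqrt((|z|-a)/2) = sqrt((14.5582-(-1.3))/2) = sqrt(7.9291) = 2.8159

±(2.5747 + 2.8159i) i.e. 2.5747 + 2.8159i and -2.5747 - 2.8159i


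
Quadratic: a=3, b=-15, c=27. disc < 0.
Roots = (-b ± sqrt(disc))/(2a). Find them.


disc = (-15)^2 - 4*3*27 = 225 - 324 = -99
sqrt(|disc|) = sqrt(99) = 9.9499
Real part = 15/(2*3) = 2.5000
Imag part = 9.9499/(2*3) = 1.6583

2.5000 ± 1.6583i


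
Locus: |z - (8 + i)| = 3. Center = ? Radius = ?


|z - z0| = r is a circle with center z0 and radius r.
Center = (8, 1), radius = 3

Circle with center (8, 1) and radius 3


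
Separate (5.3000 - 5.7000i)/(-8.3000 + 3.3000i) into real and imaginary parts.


Multiply by conjugate: (5.3000 - 5.7000i)(-8.3000 - 3.3000i) / ((-8.3)^2 + 3.3^2)
Numerator real = 5.3*(-8.3) - (5.7)*3.3 = -62.8
Numerator imag = -5.7*(-8.3) - 5.3*3.3 = 29.82
Denominator = 79.78
Re(z) = -62.8/79.78 = -0.7872
Im(z) = 29.82/79.78 = 0.3738

Re(z) = -0.7872, Im(z) = 0.3738


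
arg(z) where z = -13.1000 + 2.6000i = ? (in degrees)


Re = -13.1, Im = 2.6
arg = atan2(2.6, -13.1) = 168.7742 degrees

arg(z) = 168.7742 degrees


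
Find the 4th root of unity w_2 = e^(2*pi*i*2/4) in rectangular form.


Angle = 360*2/4 = 180°
a = cos(180°) = -1.0000
b = sin(180°) = 0

-1.0000 + 0i


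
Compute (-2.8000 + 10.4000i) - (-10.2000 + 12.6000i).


Real: -2.8 + 10.2 = 7.4
Imag: 10.4 - 12.6 = -2.2

7.4000 - 2.2000i


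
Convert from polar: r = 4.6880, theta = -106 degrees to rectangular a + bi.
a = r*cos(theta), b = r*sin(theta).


a = 4.6880*cos(-106°) = 4.6880*(-0.27564) = -1.2922
b = 4.6880*sin(-106°) = 4.6880*(-0.96126) = -4.5064

-1.2922 - 4.5064i
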